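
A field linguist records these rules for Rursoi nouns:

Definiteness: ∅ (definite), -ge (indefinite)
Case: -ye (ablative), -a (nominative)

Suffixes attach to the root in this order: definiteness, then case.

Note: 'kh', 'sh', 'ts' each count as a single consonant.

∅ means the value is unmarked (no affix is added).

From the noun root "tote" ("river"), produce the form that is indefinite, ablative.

totegeye

Attach definiteness indefinite -ge → totege.
Attach case ablative -ye → totegeye.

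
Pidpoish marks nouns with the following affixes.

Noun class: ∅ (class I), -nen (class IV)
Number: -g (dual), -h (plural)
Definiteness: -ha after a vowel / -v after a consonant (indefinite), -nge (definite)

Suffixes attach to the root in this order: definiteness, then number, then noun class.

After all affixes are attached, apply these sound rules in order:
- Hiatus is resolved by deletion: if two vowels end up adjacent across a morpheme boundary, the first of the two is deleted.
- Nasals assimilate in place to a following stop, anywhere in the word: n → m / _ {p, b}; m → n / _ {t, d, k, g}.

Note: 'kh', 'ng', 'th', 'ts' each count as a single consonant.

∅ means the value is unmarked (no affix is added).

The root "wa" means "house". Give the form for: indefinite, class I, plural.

wahah

Attach definiteness indefinite -ha (after vowel 'a') → waha.
Attach number plural -h → wahah.
noun class = class I: zero marking, form stays wahah.
Vowel deletion: no change.
Nasal assimilation: no change.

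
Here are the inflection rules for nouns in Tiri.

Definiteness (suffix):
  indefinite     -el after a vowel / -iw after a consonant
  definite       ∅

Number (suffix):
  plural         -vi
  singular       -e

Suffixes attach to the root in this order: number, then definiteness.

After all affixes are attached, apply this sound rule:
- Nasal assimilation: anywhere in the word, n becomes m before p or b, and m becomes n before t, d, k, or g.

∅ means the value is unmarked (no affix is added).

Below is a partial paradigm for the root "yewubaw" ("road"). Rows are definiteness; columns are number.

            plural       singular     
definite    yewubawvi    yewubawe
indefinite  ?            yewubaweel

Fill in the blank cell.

yewubawviel

Attach number plural -vi → yewubawvi.
Attach definiteness indefinite -el (after vowel 'i') → yewubawviel.
Nasal assimilation: no change.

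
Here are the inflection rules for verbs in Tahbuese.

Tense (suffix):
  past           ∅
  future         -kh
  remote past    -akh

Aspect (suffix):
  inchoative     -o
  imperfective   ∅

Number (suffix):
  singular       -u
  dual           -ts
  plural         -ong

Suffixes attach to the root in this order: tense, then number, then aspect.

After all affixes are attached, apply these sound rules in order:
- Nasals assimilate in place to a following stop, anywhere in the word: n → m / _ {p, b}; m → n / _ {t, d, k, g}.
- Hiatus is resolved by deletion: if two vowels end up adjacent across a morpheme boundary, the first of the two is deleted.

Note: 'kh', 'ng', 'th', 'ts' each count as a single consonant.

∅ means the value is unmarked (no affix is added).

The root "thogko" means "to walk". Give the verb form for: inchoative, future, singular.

thogkokho

Attach tense future -kh → thogkokh.
Attach number singular -u → thogkokhu.
Attach aspect inchoative -o → thogkokhuo.
Nasal assimilation: no change.
Apply vowel deletion: thogkokhuo → thogkokho.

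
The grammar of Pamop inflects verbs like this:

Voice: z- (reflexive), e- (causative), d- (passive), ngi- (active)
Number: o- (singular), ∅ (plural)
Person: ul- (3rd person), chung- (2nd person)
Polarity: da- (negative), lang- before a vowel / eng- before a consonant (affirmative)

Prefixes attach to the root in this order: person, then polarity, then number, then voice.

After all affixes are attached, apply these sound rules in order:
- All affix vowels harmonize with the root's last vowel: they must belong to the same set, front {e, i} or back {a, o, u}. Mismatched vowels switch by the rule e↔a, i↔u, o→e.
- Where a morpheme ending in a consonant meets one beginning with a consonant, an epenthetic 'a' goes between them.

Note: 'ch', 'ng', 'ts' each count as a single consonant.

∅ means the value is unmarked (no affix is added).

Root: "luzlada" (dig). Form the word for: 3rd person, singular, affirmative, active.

Attach person 3rd person ul- → ulluzlada.
Attach polarity affirmative lang- (before vowel 'u') → langulluzlada.
Attach number singular o- → olangulluzlada.
Attach voice active ngi- → ngiolangulluzlada.
Apply vowel harmony: ngiolangulluzlada → nguolangulluzlada.
Apply epenthesis: nguolangulluzlada → nguolangulaluzlada.

nguolangulaluzlada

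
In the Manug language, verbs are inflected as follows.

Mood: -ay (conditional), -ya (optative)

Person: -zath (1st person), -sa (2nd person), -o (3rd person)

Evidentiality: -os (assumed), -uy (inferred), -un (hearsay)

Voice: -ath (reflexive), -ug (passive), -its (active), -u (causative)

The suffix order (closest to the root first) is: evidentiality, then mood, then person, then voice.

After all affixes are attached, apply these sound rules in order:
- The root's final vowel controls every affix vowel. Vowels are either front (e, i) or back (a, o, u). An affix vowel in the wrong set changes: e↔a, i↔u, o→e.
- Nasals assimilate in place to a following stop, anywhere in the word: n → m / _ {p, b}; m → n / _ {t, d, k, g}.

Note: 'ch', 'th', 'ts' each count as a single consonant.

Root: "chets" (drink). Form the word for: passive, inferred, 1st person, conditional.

Attach evidentiality inferred -uy → chetsuy.
Attach mood conditional -ay → chetsuyay.
Attach person 1st person -zath → chetsuyayzath.
Attach voice passive -ug → chetsuyayzathug.
Apply vowel harmony: chetsuyayzathug → chetsiyeyzethig.
Nasal assimilation: no change.

chetsiyeyzethig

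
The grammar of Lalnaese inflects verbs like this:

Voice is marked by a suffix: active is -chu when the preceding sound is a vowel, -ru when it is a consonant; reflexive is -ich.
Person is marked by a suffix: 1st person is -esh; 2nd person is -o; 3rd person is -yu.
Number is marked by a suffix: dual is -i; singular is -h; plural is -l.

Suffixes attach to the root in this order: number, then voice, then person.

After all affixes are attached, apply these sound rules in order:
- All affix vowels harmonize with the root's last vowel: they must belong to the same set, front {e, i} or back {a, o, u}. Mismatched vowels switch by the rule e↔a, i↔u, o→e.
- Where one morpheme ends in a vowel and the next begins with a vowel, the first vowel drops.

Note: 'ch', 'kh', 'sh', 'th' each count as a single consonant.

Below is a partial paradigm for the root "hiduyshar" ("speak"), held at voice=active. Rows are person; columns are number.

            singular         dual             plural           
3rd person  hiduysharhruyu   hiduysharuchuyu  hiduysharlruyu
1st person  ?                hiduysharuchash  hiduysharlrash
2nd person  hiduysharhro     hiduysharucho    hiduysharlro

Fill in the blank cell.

hiduysharhrash

Attach number singular -h → hiduysharh.
Attach voice active -ru (after consonant 'h') → hiduysharhru.
Attach person 1st person -esh → hiduysharhruesh.
Apply vowel harmony: hiduysharhruesh → hiduysharhruash.
Apply vowel deletion: hiduysharhruash → hiduysharhrash.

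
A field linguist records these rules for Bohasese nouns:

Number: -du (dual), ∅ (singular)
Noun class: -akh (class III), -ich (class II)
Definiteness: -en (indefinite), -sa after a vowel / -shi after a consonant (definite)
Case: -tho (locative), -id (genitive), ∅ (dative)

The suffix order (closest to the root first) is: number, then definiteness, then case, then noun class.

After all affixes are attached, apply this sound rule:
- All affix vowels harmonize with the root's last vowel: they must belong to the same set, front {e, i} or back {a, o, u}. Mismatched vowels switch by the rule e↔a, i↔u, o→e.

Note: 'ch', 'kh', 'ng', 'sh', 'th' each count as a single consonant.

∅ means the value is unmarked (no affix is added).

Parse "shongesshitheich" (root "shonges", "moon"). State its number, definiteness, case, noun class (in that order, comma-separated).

Segment: shonges-shi-tho-ich.
number: ∅ → singular.
definiteness: -sa/shi → definite.
case: -tho → locative.
noun class: -ich → class II.

singular, definite, locative, class II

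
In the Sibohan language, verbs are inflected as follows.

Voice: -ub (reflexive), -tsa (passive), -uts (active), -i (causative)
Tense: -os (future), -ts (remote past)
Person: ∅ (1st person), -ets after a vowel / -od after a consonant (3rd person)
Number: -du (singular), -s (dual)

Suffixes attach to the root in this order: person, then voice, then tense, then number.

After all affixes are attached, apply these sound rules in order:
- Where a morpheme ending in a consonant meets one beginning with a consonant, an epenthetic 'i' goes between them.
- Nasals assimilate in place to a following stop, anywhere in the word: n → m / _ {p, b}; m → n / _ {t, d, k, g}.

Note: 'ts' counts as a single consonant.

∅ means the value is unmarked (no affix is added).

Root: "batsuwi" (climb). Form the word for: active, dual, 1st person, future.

person = 1st person: zero marking, form stays batsuwi.
Attach voice active -uts → batsuwiuts.
Attach tense future -os → batsuwiutsos.
Attach number dual -s → batsuwiutsoss.
Apply epenthesis: batsuwiutsoss → batsuwiutsosis.
Nasal assimilation: no change.

batsuwiutsosis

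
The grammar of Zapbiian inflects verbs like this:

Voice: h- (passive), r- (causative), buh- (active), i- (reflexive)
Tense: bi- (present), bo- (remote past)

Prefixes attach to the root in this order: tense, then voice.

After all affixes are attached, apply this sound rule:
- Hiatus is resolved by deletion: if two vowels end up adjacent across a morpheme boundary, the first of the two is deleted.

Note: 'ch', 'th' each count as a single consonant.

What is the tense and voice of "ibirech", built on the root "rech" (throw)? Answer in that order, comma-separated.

Segment: i-bi-rech.
tense: bi- → present.
voice: i- → reflexive.

present, reflexive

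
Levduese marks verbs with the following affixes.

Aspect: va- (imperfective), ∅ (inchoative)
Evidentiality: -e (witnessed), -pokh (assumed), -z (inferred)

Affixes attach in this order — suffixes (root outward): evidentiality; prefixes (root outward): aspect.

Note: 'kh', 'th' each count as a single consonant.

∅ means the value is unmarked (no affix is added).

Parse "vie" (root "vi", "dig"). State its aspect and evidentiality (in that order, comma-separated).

Segment: vi-e.
aspect: ∅ → inchoative.
evidentiality: -e → witnessed.

inchoative, witnessed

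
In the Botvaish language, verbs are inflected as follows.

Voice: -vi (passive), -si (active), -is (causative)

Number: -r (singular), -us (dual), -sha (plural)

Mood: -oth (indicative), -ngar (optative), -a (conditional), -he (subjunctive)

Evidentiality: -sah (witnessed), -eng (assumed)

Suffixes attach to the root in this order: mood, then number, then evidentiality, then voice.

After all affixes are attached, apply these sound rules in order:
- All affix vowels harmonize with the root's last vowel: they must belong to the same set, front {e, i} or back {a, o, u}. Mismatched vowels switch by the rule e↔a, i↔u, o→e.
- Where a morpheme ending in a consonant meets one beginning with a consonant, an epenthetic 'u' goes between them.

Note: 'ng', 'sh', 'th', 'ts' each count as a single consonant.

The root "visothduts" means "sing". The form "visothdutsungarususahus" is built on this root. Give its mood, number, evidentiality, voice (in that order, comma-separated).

Segment: visothduts-ngar-us-sah-is.
mood: -ngar → optative.
number: -us → dual.
evidentiality: -sah → witnessed.
voice: -is → causative.

optative, dual, witnessed, causative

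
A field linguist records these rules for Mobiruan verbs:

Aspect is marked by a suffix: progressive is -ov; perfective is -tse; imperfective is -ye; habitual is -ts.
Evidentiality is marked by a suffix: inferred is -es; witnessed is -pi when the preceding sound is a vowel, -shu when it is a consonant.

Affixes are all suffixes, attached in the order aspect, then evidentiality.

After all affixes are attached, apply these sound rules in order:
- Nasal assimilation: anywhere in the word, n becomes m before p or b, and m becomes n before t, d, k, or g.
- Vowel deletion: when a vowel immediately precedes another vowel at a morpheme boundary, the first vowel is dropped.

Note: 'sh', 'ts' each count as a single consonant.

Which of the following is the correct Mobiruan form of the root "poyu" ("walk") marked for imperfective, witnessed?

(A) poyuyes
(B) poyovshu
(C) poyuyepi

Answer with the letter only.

C

Attach aspect imperfective -ye → poyuye.
Attach evidentiality witnessed -pi (after vowel 'e') → poyuyepi.
Nasal assimilation: no change.
Vowel deletion: no change.
So the correct form is poyuyepi, option (C).
(B) poyovshu is wrong: it uses progressive instead of imperfective for aspect.
(A) poyuyes is wrong: it uses inferred instead of witnessed for evidentiality.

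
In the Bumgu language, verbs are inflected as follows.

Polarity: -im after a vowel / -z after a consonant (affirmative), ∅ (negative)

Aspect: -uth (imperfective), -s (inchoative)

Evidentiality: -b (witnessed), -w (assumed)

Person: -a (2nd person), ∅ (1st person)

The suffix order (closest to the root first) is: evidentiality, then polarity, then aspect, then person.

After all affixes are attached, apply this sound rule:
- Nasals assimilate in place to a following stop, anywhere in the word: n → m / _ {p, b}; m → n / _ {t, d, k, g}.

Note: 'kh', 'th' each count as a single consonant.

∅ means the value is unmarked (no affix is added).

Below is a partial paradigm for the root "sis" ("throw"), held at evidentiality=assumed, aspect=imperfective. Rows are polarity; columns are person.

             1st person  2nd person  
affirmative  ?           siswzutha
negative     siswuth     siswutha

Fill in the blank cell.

siswzuth

Attach evidentiality assumed -w → sisw.
Attach polarity affirmative -z (after consonant 'w') → siswz.
Attach aspect imperfective -uth → siswzuth.
person = 1st person: zero marking, form stays siswzuth.
Nasal assimilation: no change.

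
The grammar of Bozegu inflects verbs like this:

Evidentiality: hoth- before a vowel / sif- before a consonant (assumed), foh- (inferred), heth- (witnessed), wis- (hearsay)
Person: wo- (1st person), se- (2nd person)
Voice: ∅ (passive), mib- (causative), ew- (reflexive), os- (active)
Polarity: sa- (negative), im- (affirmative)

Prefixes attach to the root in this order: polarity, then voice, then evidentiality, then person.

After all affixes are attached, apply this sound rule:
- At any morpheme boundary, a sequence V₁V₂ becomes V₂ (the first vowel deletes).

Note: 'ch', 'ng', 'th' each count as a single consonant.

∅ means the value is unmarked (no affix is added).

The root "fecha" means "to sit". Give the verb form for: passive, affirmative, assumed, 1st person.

Attach polarity affirmative im- → imfecha.
voice = passive: zero marking, form stays imfecha.
Attach evidentiality assumed hoth- (before vowel 'i') → hothimfecha.
Attach person 1st person wo- → wohothimfecha.
Vowel deletion: no change.

wohothimfecha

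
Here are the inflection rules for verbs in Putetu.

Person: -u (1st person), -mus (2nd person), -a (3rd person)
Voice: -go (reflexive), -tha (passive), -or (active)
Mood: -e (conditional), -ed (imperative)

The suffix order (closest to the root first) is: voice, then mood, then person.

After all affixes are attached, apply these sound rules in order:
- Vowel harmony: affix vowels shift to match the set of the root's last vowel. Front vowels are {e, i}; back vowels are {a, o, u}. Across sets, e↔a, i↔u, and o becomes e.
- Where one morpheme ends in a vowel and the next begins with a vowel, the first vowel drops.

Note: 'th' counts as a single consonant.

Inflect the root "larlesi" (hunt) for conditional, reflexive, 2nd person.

larlesigemis

Attach voice reflexive -go → larlesigo.
Attach mood conditional -e → larlesigoe.
Attach person 2nd person -mus → larlesigoemus.
Apply vowel harmony: larlesigoemus → larlesigeemis.
Apply vowel deletion: larlesigeemis → larlesigemis.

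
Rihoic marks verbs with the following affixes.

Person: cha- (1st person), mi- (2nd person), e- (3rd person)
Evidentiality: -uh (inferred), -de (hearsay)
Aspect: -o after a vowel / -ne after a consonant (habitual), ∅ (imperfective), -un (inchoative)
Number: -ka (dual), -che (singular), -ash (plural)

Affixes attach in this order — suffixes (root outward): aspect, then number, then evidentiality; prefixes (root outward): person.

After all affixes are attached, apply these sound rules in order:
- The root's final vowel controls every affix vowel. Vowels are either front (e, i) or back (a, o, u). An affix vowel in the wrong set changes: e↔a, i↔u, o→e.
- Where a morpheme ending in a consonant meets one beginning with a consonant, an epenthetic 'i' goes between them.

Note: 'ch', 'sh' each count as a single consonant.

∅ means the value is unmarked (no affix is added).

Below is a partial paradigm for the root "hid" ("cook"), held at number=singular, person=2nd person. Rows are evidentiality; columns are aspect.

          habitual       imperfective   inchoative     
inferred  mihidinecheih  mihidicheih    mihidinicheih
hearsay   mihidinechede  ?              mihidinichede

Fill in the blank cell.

mihidichede

aspect = imperfective: zero marking, form stays hid.
Attach number singular -che → hidche.
Attach evidentiality hearsay -de → hidchede.
Attach person 2nd person mi- → mihidchede.
Vowel harmony: no change.
Apply epenthesis: mihidchede → mihidichede.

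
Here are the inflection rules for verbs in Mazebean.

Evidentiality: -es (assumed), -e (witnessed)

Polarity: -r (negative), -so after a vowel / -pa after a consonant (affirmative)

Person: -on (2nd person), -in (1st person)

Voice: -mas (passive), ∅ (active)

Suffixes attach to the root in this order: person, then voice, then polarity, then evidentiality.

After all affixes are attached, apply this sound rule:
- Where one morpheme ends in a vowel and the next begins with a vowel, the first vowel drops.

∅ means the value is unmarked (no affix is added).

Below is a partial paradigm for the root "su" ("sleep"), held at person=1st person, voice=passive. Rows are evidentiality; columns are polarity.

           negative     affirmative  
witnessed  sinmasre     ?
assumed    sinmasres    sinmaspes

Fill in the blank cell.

Attach person 1st person -in → suin.
Attach voice passive -mas → suinmas.
Attach polarity affirmative -pa (after consonant 's') → suinmaspa.
Attach evidentiality witnessed -e → suinmaspae.
Apply vowel deletion: suinmaspae → sinmaspe.

sinmaspe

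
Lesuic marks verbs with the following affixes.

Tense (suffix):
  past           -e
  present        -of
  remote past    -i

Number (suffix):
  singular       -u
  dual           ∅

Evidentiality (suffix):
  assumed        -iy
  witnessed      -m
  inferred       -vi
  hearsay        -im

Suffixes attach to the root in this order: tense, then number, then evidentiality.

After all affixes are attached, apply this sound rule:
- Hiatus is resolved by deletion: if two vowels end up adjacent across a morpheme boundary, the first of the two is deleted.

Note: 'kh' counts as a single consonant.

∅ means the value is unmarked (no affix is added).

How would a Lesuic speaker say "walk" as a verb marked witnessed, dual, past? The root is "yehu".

Attach tense past -e → yehue.
number = dual: zero marking, form stays yehue.
Attach evidentiality witnessed -m → yehuem.
Apply vowel deletion: yehuem → yehem.

yehem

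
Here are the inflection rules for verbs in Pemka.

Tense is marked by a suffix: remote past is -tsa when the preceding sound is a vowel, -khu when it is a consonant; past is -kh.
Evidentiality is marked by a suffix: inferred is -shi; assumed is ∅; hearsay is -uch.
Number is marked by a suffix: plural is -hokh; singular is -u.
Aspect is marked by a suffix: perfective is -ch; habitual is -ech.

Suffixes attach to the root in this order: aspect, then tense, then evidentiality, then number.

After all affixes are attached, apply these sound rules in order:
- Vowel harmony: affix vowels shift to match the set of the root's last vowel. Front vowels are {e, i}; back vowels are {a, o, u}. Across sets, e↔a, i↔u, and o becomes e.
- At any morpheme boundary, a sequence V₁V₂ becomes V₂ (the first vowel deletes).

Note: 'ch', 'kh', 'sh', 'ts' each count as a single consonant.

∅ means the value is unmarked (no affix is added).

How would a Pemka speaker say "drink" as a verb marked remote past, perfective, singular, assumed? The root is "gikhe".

gikhechkhi

Attach aspect perfective -ch → gikhech.
Attach tense remote past -khu (after consonant 'ch') → gikhechkhu.
evidentiality = assumed: zero marking, form stays gikhechkhu.
Attach number singular -u → gikhechkhuu.
Apply vowel harmony: gikhechkhuu → gikhechkhii.
Apply vowel deletion: gikhechkhii → gikhechkhi.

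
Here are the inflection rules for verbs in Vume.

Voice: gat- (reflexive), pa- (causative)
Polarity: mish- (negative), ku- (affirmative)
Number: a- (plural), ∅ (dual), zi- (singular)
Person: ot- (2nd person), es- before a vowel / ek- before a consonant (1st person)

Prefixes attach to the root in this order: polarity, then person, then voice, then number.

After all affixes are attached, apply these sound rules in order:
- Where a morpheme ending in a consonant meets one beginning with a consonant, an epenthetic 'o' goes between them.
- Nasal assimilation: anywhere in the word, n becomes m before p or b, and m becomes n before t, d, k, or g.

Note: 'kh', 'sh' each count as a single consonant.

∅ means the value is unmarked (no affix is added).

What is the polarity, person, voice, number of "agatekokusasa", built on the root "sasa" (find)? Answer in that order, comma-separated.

affirmative, 1st person, reflexive, plural

Segment: a-gat-ek-ku-sasa.
polarity: ku- → affirmative.
person: es/ek- → 1st person.
voice: gat- → reflexive.
number: a- → plural.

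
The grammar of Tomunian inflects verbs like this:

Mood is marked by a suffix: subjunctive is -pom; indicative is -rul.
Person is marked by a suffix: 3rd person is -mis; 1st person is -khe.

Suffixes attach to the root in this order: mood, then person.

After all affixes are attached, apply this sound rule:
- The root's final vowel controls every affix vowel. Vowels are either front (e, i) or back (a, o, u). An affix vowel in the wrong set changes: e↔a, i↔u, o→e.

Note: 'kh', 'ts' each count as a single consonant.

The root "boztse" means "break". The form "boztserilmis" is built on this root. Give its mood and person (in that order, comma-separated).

Segment: boztse-rul-mis.
mood: -rul → indicative.
person: -mis → 3rd person.

indicative, 3rd person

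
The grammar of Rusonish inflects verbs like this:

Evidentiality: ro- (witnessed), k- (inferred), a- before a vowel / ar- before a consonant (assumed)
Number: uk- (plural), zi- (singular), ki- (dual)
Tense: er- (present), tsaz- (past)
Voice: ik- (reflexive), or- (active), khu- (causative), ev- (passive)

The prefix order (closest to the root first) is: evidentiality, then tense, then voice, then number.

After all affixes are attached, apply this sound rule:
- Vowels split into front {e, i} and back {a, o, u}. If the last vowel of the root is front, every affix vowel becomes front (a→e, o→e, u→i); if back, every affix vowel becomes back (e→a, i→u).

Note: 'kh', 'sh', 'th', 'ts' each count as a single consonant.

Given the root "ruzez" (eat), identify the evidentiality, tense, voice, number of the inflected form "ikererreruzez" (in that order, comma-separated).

Segment: uk-or-er-ro-ruzez.
evidentiality: ro- → witnessed.
tense: er- → present.
voice: or- → active.
number: uk- → plural.

witnessed, present, active, plural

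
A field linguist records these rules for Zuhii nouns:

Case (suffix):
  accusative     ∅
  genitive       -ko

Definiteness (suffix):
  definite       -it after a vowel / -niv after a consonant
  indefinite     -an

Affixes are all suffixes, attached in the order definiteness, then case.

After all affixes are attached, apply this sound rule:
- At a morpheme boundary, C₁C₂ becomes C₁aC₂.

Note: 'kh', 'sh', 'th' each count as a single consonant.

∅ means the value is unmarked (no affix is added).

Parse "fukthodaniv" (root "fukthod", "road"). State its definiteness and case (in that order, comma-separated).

Segment: fukthod-niv.
definiteness: -it/niv → definite.
case: ∅ → accusative.

definite, accusative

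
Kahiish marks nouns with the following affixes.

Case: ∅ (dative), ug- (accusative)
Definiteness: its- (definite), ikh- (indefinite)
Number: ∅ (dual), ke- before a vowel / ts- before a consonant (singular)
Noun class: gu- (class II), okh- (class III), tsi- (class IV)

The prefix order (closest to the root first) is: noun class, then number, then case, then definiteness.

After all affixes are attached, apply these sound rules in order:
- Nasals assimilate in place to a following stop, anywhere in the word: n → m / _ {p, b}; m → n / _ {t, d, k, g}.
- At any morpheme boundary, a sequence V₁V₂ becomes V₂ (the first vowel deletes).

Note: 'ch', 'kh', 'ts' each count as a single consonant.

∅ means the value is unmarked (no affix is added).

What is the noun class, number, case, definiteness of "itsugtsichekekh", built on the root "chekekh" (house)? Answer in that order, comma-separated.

Segment: its-ug-tsi-chekekh.
noun class: tsi- → class IV.
number: ∅ → dual.
case: ug- → accusative.
definiteness: its- → definite.

class IV, dual, accusative, definite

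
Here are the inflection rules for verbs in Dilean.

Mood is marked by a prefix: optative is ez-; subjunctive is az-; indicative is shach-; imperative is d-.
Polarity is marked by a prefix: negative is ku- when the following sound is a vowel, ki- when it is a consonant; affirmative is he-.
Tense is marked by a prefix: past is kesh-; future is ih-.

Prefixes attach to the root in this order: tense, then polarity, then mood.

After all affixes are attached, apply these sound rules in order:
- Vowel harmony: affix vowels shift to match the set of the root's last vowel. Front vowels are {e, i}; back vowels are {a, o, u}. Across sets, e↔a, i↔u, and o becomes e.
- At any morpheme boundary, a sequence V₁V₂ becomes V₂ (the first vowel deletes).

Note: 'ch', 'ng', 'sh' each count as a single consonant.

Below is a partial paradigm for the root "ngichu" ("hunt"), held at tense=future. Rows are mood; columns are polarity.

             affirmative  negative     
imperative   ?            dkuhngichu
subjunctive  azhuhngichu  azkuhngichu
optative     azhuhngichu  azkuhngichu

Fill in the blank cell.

Attach tense future ih- → ihngichu.
Attach polarity affirmative he- → heihngichu.
Attach mood imperative d- → dheihngichu.
Apply vowel harmony: dheihngichu → dhauhngichu.
Apply vowel deletion: dhauhngichu → dhuhngichu.

dhuhngichu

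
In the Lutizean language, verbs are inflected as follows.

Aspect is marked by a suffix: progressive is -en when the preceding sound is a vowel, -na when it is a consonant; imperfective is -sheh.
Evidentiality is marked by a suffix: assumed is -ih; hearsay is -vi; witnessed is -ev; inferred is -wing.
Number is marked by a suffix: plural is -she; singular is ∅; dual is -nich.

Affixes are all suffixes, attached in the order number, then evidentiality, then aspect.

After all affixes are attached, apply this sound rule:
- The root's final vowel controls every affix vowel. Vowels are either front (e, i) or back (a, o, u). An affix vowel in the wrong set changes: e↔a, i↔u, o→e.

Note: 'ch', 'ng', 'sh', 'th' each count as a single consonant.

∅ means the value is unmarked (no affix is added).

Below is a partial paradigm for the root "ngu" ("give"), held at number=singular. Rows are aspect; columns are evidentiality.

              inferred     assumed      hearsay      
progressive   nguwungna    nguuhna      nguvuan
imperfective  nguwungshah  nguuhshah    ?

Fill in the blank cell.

nguvushah

number = singular: zero marking, form stays ngu.
Attach evidentiality hearsay -vi → nguvi.
Attach aspect imperfective -sheh → nguvisheh.
Apply vowel harmony: nguvisheh → nguvushah.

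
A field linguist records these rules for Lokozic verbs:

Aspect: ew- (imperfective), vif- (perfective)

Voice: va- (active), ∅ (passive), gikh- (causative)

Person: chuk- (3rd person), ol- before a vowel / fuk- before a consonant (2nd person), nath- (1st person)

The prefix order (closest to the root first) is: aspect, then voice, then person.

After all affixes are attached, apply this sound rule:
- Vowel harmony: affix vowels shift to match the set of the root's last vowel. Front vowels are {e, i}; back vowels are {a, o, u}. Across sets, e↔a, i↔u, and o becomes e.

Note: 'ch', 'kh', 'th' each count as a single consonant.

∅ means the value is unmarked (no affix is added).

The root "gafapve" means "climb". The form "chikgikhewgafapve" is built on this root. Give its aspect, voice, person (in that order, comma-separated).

Segment: chuk-gikh-ew-gafapve.
aspect: ew- → imperfective.
voice: gikh- → causative.
person: chuk- → 3rd person.

imperfective, causative, 3rd person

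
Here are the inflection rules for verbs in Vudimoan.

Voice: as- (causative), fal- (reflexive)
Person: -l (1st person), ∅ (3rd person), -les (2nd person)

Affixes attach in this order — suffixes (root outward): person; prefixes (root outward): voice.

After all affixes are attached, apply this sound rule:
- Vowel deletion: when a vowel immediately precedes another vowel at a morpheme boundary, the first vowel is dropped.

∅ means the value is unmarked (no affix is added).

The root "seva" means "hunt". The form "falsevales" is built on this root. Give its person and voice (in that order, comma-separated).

Segment: fal-seva-les.
person: -les → 2nd person.
voice: fal- → reflexive.

2nd person, reflexive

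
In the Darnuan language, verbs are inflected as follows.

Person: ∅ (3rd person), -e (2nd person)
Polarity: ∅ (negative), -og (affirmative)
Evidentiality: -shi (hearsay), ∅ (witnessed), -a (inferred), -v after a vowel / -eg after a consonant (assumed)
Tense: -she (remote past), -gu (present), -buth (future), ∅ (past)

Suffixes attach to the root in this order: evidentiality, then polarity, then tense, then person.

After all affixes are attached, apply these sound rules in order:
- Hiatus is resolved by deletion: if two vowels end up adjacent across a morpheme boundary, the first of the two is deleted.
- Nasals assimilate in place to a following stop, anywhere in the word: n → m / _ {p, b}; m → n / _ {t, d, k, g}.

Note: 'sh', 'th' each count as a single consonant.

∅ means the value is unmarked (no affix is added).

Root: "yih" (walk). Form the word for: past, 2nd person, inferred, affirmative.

yihoge

Attach evidentiality inferred -a → yiha.
Attach polarity affirmative -og → yihaog.
tense = past: zero marking, form stays yihaog.
Attach person 2nd person -e → yihaoge.
Apply vowel deletion: yihaoge → yihoge.
Nasal assimilation: no change.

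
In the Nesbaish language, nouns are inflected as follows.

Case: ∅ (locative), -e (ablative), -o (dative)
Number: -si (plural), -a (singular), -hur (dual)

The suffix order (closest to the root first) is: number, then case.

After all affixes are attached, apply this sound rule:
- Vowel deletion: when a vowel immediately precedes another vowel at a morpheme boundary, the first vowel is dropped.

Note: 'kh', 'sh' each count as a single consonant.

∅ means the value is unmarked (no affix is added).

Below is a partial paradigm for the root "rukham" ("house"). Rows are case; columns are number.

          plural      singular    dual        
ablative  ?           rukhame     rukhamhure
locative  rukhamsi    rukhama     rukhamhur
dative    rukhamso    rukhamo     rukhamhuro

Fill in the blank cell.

rukhamse

Attach number plural -si → rukhamsi.
Attach case ablative -e → rukhamsie.
Apply vowel deletion: rukhamsie → rukhamse.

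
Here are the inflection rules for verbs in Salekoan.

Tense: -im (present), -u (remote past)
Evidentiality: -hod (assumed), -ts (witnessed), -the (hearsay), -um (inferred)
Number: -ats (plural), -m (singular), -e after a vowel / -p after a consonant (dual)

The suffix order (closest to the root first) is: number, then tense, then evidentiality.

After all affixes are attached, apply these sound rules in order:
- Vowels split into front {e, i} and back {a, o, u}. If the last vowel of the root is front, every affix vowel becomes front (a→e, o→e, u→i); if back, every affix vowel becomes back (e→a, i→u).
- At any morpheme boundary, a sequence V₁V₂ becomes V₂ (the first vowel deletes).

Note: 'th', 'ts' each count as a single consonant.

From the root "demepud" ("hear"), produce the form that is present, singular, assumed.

Attach number singular -m → demepudm.
Attach tense present -im → demepudmim.
Attach evidentiality assumed -hod → demepudmimhod.
Apply vowel harmony: demepudmimhod → demepudmumhod.
Vowel deletion: no change.

demepudmumhod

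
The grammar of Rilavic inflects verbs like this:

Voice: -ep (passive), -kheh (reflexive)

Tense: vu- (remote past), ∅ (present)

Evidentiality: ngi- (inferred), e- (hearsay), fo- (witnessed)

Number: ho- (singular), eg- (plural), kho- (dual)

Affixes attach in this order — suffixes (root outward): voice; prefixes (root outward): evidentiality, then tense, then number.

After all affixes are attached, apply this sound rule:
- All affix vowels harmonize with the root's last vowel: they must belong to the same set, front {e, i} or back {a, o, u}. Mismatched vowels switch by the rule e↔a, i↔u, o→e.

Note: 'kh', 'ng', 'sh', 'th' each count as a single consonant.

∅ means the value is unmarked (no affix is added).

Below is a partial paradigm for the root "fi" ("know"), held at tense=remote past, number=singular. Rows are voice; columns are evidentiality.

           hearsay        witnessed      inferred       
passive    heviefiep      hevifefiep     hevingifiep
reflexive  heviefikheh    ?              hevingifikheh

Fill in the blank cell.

hevifefikheh

Attach evidentiality witnessed fo- → fofi.
Attach tense remote past vu- → vufofi.
Attach number singular ho- → hovufofi.
Attach voice reflexive -kheh → hovufofikheh.
Apply vowel harmony: hovufofikheh → hevifefikheh.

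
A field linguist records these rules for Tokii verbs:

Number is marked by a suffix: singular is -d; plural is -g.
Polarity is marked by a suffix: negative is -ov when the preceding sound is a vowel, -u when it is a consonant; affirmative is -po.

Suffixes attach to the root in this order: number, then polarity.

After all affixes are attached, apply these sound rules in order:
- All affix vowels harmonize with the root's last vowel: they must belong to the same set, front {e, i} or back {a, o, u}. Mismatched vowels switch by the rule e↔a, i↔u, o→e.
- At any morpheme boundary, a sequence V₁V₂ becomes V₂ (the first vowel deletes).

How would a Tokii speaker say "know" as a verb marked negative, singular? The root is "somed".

Attach number singular -d → somedd.
Attach polarity negative -u (after consonant 'd') → someddu.
Apply vowel harmony: someddu → someddi.
Vowel deletion: no change.

someddi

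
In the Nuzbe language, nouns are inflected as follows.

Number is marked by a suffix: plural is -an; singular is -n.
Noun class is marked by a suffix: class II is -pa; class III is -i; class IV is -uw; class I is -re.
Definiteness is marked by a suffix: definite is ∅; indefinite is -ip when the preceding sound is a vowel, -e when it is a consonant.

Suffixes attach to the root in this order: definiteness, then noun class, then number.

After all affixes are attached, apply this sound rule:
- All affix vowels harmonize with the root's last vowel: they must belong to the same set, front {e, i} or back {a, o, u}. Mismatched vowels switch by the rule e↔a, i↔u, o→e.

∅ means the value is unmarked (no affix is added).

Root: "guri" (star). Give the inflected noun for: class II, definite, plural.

definiteness = definite: zero marking, form stays guri.
Attach noun class class II -pa → guripa.
Attach number plural -an → guripaan.
Apply vowel harmony: guripaan → guripeen.

guripeen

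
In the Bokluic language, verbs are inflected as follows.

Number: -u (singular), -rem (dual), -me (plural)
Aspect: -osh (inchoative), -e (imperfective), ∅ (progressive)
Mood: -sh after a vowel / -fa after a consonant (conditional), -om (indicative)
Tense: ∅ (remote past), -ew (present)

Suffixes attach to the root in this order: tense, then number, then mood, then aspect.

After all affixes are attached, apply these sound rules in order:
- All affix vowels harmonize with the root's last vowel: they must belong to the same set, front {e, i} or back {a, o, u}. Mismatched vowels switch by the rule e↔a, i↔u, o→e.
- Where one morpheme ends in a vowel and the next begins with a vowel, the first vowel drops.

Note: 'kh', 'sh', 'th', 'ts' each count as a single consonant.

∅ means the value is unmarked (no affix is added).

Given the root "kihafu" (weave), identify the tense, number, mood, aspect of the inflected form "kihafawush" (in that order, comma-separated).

present, singular, conditional, progressive

Segment: kihafu-ew-u-sh.
tense: -ew → present.
number: -u → singular.
mood: -sh/fa → conditional.
aspect: ∅ → progressive.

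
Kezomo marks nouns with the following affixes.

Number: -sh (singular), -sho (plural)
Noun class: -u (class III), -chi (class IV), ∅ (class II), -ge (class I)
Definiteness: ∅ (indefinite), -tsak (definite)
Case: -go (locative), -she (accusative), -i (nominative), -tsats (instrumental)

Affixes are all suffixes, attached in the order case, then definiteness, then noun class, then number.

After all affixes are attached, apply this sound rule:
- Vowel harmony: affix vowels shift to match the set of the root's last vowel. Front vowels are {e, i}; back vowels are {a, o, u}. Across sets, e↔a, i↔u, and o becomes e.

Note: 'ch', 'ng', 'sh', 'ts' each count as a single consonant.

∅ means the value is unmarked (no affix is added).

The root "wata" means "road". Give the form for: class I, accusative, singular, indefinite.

watashagash

Attach case accusative -she → watashe.
definiteness = indefinite: zero marking, form stays watashe.
Attach noun class class I -ge → watashege.
Attach number singular -sh → watashegesh.
Apply vowel harmony: watashegesh → watashagash.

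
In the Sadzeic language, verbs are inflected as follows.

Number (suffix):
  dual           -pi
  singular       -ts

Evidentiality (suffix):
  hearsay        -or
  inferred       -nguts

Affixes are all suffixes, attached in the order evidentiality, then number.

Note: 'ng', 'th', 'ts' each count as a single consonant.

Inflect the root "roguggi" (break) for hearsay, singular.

Attach evidentiality hearsay -or → roguggior.
Attach number singular -ts → roguggiorts.

roguggiorts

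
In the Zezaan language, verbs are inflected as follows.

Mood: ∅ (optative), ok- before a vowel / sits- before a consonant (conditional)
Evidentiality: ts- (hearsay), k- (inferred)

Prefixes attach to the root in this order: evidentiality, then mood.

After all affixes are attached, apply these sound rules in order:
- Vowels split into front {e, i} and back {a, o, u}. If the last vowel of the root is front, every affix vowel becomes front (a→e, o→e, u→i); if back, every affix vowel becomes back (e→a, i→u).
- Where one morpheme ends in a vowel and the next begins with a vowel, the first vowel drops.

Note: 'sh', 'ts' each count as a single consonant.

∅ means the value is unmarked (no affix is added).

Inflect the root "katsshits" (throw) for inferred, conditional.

sitskkatsshits

Attach evidentiality inferred k- → kkatsshits.
Attach mood conditional sits- (before consonant 'k') → sitskkatsshits.
Vowel harmony: no change.
Vowel deletion: no change.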